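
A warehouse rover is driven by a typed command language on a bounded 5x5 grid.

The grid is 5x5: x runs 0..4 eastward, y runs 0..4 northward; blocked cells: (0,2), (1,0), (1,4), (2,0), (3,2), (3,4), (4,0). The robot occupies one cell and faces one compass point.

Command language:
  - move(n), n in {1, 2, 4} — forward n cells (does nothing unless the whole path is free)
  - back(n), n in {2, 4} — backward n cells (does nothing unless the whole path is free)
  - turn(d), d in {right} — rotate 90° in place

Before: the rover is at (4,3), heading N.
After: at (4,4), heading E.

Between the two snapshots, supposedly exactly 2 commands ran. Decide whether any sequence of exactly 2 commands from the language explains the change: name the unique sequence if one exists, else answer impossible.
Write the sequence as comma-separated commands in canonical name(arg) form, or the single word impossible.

move(1), turn(right)

key: cell and facing (now E) both changed — the 2 commands mix motion and turning
initial: at (4,3), heading N
1. move(1) → at (4,4), heading N
2. turn(right) → at (4,4), heading E
all 36 alternatives checked — unique.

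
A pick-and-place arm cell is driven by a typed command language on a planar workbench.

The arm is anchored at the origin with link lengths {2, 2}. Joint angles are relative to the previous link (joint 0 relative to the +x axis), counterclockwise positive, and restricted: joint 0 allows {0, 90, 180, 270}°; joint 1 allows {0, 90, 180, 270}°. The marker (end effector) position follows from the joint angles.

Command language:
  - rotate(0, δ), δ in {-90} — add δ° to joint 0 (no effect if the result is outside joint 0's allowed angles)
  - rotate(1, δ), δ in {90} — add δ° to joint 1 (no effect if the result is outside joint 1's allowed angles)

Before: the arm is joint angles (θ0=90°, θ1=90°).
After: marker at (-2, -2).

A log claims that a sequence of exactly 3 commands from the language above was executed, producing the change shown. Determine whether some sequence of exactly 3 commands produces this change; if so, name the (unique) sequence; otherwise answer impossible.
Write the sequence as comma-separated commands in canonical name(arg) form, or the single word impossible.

rotate(0, -90), rotate(0, -90), rotate(0, -90)

initial: joint angles (θ0=90°, θ1=90°)
t=1 rotate(0, -90) ⇒ joint angles (θ0=0°, θ1=90°)
t=2 rotate(0, -90) ⇒ joint angles (θ0=270°, θ1=90°)
t=3 rotate(0, -90) ⇒ joint angles (θ0=180°, θ1=90°)
no other 3-command option fits: unique.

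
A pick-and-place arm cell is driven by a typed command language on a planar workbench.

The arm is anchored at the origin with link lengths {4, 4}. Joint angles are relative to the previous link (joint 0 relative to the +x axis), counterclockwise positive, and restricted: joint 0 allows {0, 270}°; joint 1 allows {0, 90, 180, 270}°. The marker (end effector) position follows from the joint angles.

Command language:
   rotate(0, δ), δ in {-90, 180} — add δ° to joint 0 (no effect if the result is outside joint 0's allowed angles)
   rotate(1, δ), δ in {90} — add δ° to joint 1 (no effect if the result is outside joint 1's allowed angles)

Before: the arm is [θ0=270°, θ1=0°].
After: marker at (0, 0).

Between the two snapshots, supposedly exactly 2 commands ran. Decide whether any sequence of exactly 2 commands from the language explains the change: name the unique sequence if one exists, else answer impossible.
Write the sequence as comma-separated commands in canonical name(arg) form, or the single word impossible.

rotate(1, 90), rotate(1, 90)

begin: [θ0=270°, θ1=0°]
1. rotate(1, 90) → [θ0=270°, θ1=90°]
2. rotate(1, 90) → [θ0=270°, θ1=180°]
all 9 alternatives checked — unique.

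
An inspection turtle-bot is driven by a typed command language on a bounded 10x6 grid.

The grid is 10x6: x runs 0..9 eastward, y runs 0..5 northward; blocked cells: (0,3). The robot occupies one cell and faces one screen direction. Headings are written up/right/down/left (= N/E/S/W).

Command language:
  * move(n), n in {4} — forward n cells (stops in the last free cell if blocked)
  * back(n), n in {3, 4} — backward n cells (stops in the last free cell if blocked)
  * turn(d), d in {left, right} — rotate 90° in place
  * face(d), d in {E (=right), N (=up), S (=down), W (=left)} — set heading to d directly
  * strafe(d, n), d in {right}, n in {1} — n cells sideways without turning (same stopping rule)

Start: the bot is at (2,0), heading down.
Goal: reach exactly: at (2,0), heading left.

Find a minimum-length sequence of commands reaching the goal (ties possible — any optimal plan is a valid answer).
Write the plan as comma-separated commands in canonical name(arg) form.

begin: at (2,0), heading down
t=1 turn(right) ⇒ at (2,0), heading left
nothing shorter than 1 reaches the goal.

turn(right)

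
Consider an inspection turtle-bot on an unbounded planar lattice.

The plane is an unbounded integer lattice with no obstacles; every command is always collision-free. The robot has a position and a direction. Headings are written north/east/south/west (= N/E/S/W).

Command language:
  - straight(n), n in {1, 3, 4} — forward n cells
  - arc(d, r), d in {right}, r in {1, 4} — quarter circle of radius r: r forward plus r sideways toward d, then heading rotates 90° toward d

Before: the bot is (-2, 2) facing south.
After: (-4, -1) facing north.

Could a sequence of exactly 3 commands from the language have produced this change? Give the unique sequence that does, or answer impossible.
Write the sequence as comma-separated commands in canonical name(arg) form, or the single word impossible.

key: order matters: swapping straight(3) and arc(right, 1) lands elsewhere
start: (-2, 2) facing south
t=1 straight(3) ⇒ (-2, -1) facing south
t=2 arc(right, 1) ⇒ (-3, -2) facing west
t=3 arc(right, 1) ⇒ (-4, -1) facing north
no other 3-command option fits: unique.

straight(3), arc(right, 1), arc(right, 1)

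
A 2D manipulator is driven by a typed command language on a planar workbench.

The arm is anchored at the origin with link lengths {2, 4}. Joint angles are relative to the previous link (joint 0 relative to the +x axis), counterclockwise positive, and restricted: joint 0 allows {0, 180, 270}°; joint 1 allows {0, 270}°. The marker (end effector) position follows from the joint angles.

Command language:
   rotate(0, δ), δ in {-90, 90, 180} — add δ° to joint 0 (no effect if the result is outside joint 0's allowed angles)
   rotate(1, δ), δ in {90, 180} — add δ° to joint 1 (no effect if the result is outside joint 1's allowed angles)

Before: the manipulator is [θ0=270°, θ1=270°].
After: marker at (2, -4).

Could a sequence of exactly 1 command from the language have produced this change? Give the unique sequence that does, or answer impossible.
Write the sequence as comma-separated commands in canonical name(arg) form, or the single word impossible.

begin: [θ0=270°, θ1=270°]
t=1 rotate(0, 90) ⇒ [θ0=0°, θ1=270°]
no other 1-command option fits: unique.

rotate(0, 90)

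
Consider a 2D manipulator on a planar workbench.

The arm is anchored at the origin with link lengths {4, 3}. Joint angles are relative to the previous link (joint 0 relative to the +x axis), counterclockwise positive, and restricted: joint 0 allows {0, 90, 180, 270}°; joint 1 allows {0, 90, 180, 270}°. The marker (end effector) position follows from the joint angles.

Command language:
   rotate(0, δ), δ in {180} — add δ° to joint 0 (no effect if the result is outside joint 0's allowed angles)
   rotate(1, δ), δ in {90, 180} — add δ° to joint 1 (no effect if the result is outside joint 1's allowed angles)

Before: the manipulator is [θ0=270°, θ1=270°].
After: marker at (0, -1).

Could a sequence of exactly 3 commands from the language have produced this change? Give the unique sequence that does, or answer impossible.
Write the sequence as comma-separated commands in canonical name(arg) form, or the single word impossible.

t0: [θ0=270°, θ1=270°]
1. rotate(1, 90) → [θ0=270°, θ1=0°]
2. rotate(1, 90) → [θ0=270°, θ1=90°]
3. rotate(1, 90) → [θ0=270°, θ1=180°]
uniquely the one of 27 3-step routes that fits.

rotate(1, 90), rotate(1, 90), rotate(1, 90)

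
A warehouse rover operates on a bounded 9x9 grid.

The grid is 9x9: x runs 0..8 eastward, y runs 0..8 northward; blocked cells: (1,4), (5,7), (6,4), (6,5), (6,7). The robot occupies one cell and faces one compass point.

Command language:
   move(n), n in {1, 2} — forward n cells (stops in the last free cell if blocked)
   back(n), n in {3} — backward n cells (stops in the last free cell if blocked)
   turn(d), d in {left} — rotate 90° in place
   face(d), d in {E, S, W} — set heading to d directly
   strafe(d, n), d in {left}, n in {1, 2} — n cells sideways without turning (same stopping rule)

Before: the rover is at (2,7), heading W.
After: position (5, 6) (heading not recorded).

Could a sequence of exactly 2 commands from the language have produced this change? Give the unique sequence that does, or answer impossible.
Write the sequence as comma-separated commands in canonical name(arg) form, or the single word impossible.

key: running back(3) before strafe(left, 1) would end elsewhere — order is forced
initial: at (2,7), heading W
1. strafe(left, 1) → at (2,6), heading W
2. back(3) → at (5,6), heading W
no other 2-command option fits: unique.

strafe(left, 1), back(3)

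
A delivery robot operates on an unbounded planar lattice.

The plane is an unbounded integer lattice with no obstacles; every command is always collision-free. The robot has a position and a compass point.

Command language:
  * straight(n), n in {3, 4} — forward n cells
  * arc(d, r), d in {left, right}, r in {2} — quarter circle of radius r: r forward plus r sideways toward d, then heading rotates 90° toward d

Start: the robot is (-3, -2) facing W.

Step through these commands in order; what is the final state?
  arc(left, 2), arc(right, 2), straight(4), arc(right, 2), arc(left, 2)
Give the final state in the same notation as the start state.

start: (-3, -2) facing W
step 1 (arc(left, 2)): (-5, -4) facing S
step 2 (arc(right, 2)): (-7, -6) facing W
step 3 (straight(4)): (-11, -6) facing W
step 4 (arc(right, 2)): (-13, -4) facing N
step 5 (arc(left, 2)): (-15, -2) facing W

(-15, -2) facing W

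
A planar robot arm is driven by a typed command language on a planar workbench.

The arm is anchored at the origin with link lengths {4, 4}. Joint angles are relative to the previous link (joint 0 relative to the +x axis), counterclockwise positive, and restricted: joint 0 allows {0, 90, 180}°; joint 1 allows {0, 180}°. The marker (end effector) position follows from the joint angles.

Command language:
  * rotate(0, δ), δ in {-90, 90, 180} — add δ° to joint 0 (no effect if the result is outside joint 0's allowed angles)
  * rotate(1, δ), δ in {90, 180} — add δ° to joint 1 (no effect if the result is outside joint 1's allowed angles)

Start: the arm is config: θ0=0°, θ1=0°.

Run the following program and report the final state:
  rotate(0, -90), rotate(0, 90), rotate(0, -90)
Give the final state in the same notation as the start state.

start: config: θ0=0°, θ1=0°
step 1 (rotate(0, -90)): config: θ0=0°, θ1=0°
step 2 (rotate(0, 90)): config: θ0=90°, θ1=0°
step 3 (rotate(0, -90)): config: θ0=0°, θ1=0°

config: θ0=0°, θ1=0°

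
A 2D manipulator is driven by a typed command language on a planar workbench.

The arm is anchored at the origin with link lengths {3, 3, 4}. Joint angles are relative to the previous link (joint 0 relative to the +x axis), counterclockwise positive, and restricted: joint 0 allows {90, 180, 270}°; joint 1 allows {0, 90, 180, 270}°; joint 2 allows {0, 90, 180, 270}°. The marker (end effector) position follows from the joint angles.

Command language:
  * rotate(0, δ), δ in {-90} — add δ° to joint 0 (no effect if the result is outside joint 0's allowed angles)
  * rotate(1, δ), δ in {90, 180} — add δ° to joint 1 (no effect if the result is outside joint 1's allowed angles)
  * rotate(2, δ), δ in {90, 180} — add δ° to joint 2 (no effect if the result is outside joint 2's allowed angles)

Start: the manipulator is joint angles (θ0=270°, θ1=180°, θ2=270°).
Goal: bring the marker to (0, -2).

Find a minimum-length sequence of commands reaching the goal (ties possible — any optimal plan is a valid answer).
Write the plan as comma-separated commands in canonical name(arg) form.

rotate(2, 180), rotate(2, 90), rotate(1, 180)

start: joint angles (θ0=270°, θ1=180°, θ2=270°)
t=1 rotate(2, 180) ⇒ joint angles (θ0=270°, θ1=180°, θ2=90°)
t=2 rotate(2, 90) ⇒ joint angles (θ0=270°, θ1=180°, θ2=180°)
t=3 rotate(1, 180) ⇒ joint angles (θ0=270°, θ1=0°, θ2=180°)
nothing shorter than 3 reaches the goal.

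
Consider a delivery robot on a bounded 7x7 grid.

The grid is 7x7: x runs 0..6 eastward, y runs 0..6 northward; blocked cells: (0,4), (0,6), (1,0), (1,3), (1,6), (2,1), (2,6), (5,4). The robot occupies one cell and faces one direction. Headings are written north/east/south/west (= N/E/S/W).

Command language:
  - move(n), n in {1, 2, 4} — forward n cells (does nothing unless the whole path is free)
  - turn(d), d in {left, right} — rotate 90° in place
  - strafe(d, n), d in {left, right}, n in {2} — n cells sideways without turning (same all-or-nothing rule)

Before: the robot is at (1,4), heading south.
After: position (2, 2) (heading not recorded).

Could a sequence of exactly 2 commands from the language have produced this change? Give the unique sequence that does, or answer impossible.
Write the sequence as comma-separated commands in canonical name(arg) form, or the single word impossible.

impossible

every 2-command combo misses the target.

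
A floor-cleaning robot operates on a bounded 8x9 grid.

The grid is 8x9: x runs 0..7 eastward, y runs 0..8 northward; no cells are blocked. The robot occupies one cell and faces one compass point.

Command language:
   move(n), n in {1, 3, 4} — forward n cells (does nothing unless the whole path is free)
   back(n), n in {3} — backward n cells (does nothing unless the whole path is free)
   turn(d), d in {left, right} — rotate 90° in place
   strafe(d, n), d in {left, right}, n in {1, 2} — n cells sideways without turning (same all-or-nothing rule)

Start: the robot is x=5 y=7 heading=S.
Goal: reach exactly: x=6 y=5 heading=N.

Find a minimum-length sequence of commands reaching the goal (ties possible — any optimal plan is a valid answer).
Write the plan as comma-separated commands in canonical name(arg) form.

initial: x=5 y=7 heading=S
step 1 (turn(left)): x=5 y=7 heading=E
step 2 (move(1)): x=6 y=7 heading=E
step 3 (strafe(right, 2)): x=6 y=5 heading=E
step 4 (turn(left)): x=6 y=5 heading=N
nothing shorter than 4 reaches the goal.

turn(left), move(1), strafe(right, 2), turn(left)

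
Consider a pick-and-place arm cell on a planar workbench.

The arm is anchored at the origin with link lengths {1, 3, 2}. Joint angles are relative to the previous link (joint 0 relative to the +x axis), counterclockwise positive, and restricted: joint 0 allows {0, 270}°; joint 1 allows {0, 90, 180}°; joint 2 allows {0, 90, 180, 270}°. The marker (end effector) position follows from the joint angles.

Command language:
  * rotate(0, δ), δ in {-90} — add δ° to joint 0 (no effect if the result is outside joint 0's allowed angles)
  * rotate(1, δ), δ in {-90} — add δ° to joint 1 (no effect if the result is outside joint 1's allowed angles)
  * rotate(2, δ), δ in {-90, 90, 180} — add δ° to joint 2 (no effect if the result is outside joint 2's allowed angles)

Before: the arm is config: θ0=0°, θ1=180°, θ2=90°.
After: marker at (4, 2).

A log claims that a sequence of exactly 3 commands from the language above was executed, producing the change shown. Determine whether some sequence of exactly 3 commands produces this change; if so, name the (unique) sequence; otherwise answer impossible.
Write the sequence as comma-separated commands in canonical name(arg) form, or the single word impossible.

rotate(1, -90), rotate(1, -90), rotate(1, -90)

begin: config: θ0=0°, θ1=180°, θ2=90°
1. rotate(1, -90) → config: θ0=0°, θ1=90°, θ2=90°
2. rotate(1, -90) → config: θ0=0°, θ1=0°, θ2=90°
3. rotate(1, -90) → config: θ0=0°, θ1=0°, θ2=90°
no other 3-command option fits: unique.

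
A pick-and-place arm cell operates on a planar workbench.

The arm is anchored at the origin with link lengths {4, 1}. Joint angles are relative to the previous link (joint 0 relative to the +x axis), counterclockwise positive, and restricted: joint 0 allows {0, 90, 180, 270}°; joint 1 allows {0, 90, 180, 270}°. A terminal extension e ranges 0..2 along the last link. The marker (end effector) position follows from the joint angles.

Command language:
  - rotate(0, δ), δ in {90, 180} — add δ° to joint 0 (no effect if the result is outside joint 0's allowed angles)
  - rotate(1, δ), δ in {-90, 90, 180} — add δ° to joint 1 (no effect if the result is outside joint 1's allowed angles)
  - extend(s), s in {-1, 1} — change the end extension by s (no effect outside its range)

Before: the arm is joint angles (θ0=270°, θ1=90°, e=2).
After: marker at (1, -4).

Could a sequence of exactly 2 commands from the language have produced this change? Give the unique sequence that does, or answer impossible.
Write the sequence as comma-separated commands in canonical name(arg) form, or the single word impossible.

from: joint angles (θ0=270°, θ1=90°, e=2)
step 1 (extend(-1)): joint angles (θ0=270°, θ1=90°, e=1)
step 2 (extend(-1)): joint angles (θ0=270°, θ1=90°, e=0)
all 49 alternatives checked — unique.

extend(-1), extend(-1)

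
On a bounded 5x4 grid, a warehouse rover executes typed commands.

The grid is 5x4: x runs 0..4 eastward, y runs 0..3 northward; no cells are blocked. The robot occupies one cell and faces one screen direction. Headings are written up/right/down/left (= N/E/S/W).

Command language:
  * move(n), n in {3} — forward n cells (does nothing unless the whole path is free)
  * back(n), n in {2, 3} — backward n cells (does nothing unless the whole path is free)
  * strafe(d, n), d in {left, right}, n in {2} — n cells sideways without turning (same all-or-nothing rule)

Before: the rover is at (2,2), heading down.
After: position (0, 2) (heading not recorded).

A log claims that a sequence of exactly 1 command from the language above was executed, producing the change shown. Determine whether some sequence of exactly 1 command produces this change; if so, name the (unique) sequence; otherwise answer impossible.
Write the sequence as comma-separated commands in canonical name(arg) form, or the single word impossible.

strafe(right, 2)

begin: at (2,2), heading down
1. strafe(right, 2) → at (0,2), heading down
all 5 alternatives checked — unique.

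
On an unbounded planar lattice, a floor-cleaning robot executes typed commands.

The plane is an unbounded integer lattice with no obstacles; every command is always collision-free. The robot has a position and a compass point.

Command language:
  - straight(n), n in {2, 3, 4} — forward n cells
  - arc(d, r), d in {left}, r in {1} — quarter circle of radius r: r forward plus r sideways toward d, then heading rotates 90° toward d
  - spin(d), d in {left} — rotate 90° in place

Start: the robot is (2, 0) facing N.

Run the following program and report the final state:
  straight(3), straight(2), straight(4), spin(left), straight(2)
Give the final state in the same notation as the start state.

initial: (2, 0) facing N
1. straight(3) → (2, 3) facing N
2. straight(2) → (2, 5) facing N
3. straight(4) → (2, 9) facing N
4. spin(left) → (2, 9) facing W
5. straight(2) → (0, 9) facing W

(0, 9) facing W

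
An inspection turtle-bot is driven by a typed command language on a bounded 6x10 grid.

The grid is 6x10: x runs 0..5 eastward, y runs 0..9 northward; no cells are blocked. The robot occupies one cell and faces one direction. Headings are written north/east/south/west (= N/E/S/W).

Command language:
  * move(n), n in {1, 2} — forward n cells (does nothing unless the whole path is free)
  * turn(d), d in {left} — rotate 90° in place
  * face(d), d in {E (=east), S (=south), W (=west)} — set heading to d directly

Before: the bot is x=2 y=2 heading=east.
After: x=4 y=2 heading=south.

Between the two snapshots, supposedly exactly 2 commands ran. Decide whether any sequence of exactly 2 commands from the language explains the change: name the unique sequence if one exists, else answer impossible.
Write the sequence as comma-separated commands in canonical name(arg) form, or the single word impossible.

key: order matters: swapping move(2) and face(S) lands elsewhere
begin: x=2 y=2 heading=east
[1] after move(2): x=4 y=2 heading=east
[2] after face(S): x=4 y=2 heading=south
no rival 2-sequence matches.

move(2), face(S)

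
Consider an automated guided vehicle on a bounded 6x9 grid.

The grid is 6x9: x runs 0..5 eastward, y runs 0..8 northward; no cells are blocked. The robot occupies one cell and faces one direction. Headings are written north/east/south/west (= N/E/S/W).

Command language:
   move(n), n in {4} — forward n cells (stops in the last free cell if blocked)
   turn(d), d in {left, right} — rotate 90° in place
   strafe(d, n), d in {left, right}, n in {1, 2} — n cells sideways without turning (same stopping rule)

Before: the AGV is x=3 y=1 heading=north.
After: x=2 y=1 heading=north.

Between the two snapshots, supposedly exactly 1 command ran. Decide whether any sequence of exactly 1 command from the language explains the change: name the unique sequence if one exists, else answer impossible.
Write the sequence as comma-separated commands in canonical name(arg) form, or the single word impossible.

strafe(left, 1)

key: heading stays N — the single command does not turn
from: x=3 y=1 heading=north
step 1 (strafe(left, 1)): x=2 y=1 heading=north
no other 1-command option fits: unique.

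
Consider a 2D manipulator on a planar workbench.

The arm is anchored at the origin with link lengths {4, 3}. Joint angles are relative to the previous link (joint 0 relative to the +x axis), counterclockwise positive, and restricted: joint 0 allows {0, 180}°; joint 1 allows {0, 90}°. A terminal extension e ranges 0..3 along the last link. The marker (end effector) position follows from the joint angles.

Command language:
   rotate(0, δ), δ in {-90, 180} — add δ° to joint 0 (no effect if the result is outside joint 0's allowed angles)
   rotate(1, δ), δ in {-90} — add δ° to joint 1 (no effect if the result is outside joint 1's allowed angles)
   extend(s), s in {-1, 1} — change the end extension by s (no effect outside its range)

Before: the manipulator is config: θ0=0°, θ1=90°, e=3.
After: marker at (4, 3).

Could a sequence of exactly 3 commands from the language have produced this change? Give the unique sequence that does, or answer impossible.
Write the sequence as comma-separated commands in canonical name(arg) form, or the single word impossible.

t0: config: θ0=0°, θ1=90°, e=3
step 1 (extend(-1)): config: θ0=0°, θ1=90°, e=2
step 2 (extend(-1)): config: θ0=0°, θ1=90°, e=1
step 3 (extend(-1)): config: θ0=0°, θ1=90°, e=0
all 125 alternatives checked — unique.

extend(-1), extend(-1), extend(-1)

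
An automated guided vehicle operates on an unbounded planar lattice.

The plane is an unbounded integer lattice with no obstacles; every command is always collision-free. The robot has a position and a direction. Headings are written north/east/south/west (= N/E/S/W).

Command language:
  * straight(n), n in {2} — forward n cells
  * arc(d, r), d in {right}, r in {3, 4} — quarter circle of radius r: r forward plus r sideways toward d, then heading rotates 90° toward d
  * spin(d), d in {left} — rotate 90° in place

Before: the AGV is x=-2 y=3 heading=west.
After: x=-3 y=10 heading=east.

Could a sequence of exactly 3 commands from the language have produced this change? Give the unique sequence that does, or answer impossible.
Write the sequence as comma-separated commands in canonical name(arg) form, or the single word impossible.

straight(2), arc(right, 3), arc(right, 4)

key: running arc(right, 4) before straight(2) would end elsewhere — order is forced
begin: x=-2 y=3 heading=west
step 1 (straight(2)): x=-4 y=3 heading=west
step 2 (arc(right, 3)): x=-7 y=6 heading=north
step 3 (arc(right, 4)): x=-3 y=10 heading=east
uniquely the one of 64 3-step routes that fits.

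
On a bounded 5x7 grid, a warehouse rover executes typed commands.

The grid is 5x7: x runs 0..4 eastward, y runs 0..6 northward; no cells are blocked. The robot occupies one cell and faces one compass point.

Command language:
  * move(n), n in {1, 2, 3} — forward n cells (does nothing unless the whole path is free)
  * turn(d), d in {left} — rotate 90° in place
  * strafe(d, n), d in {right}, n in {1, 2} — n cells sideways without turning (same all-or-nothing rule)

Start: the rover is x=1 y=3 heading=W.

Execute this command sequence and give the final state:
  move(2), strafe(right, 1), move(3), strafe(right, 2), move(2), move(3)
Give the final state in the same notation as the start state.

from: x=1 y=3 heading=W
[1] after move(2): x=1 y=3 heading=W
[2] after strafe(right, 1): x=1 y=4 heading=W
[3] after move(3): x=1 y=4 heading=W
[4] after strafe(right, 2): x=1 y=6 heading=W
[5] after move(2): x=1 y=6 heading=W
[6] after move(3): x=1 y=6 heading=W

x=1 y=6 heading=W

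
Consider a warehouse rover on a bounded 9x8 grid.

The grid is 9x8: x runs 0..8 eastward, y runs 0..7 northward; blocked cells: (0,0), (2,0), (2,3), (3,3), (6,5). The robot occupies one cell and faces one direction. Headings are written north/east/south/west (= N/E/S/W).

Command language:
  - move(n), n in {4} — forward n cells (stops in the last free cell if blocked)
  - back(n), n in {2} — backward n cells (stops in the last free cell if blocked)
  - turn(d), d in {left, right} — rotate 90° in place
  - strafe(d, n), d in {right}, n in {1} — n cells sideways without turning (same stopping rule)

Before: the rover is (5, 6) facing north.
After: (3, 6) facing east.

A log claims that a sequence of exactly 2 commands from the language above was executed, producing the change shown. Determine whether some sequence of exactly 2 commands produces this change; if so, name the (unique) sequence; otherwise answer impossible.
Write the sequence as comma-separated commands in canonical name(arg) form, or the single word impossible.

turn(right), back(2)

key: order matters: swapping turn(right) and back(2) lands elsewhere
begin: (5, 6) facing north
t=1 turn(right) ⇒ (5, 6) facing east
t=2 back(2) ⇒ (3, 6) facing east
uniquely the one of 25 2-step routes that fits.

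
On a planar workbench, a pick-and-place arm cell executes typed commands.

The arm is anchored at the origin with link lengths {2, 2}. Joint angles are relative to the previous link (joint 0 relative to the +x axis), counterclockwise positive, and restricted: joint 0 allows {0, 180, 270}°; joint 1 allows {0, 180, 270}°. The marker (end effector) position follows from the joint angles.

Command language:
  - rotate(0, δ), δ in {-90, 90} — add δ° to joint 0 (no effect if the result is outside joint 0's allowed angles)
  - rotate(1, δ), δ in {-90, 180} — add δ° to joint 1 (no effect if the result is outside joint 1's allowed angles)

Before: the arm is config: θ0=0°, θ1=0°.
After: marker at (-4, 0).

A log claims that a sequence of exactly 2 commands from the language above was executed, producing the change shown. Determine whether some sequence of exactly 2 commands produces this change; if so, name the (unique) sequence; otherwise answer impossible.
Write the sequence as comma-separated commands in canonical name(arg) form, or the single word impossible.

rotate(0, -90), rotate(0, -90)

from: config: θ0=0°, θ1=0°
step 1 (rotate(0, -90)): config: θ0=270°, θ1=0°
step 2 (rotate(0, -90)): config: θ0=180°, θ1=0°
all 16 alternatives checked — unique.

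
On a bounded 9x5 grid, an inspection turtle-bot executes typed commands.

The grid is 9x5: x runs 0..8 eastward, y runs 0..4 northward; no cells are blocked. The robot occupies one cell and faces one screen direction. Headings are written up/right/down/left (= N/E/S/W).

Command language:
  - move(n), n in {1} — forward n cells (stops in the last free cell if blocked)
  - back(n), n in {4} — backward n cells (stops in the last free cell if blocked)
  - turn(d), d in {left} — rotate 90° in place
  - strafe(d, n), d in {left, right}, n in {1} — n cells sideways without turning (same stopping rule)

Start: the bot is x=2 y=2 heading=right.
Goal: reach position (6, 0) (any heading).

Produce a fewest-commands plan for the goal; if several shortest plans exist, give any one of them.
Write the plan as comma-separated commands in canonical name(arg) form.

turn(left), back(4), turn(left), back(4)

from: x=2 y=2 heading=right
t=1 turn(left) ⇒ x=2 y=2 heading=up
t=2 back(4) ⇒ x=2 y=0 heading=up
t=3 turn(left) ⇒ x=2 y=0 heading=left
t=4 back(4) ⇒ x=6 y=0 heading=left
nothing shorter than 4 reaches the goal.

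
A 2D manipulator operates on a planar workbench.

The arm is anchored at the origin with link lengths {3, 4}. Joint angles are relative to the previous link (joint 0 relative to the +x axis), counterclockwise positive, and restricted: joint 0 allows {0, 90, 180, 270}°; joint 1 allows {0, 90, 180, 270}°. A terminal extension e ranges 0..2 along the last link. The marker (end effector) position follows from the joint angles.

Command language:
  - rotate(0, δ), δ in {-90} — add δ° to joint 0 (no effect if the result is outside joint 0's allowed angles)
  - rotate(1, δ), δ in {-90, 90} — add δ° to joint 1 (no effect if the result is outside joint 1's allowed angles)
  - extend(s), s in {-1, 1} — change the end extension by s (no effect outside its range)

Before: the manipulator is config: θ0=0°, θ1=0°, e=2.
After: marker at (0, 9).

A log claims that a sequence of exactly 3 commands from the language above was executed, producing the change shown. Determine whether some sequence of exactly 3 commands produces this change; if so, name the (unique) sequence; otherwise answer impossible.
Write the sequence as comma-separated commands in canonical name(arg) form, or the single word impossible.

from: config: θ0=0°, θ1=0°, e=2
1. rotate(0, -90) → config: θ0=270°, θ1=0°, e=2
2. rotate(0, -90) → config: θ0=180°, θ1=0°, e=2
3. rotate(0, -90) → config: θ0=90°, θ1=0°, e=2
no other 3-command option fits: unique.

rotate(0, -90), rotate(0, -90), rotate(0, -90)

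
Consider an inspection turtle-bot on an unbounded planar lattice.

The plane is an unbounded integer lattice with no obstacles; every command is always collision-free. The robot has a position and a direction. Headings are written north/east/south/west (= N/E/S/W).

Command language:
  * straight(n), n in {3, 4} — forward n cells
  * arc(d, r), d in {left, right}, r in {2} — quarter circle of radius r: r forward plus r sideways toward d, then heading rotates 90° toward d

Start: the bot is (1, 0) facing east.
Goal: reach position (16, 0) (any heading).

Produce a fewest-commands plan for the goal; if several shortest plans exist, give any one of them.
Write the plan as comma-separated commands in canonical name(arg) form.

initial: (1, 0) facing east
t=1 straight(3) ⇒ (4, 0) facing east
t=2 straight(4) ⇒ (8, 0) facing east
t=3 straight(4) ⇒ (12, 0) facing east
t=4 straight(4) ⇒ (16, 0) facing east
nothing shorter than 4 reaches the goal.

straight(3), straight(4), straight(4), straight(4)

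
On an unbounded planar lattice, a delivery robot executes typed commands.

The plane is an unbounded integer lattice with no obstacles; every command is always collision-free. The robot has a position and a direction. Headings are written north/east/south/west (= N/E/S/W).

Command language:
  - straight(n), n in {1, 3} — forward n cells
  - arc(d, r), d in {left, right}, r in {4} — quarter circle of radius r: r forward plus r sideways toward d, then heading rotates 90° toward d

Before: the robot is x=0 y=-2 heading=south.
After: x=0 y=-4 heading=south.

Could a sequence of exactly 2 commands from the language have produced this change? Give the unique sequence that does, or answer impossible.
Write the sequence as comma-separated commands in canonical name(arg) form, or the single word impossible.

key: still facing S at the end — nothing in the sequence rotates
initial: x=0 y=-2 heading=south
1. straight(1) → x=0 y=-3 heading=south
2. straight(1) → x=0 y=-4 heading=south
no rival 2-sequence matches.

straight(1), straight(1)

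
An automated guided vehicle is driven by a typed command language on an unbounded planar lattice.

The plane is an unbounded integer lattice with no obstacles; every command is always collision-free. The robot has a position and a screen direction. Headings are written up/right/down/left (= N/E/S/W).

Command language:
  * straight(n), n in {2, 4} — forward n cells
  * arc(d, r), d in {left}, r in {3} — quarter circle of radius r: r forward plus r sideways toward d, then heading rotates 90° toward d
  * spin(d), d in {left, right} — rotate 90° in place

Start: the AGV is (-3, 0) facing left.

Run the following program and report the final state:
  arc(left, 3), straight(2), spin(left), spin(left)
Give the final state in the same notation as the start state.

(-6, -5) facing up

initial: (-3, 0) facing left
step 1 (arc(left, 3)): (-6, -3) facing down
step 2 (straight(2)): (-6, -5) facing down
step 3 (spin(left)): (-6, -5) facing right
step 4 (spin(left)): (-6, -5) facing up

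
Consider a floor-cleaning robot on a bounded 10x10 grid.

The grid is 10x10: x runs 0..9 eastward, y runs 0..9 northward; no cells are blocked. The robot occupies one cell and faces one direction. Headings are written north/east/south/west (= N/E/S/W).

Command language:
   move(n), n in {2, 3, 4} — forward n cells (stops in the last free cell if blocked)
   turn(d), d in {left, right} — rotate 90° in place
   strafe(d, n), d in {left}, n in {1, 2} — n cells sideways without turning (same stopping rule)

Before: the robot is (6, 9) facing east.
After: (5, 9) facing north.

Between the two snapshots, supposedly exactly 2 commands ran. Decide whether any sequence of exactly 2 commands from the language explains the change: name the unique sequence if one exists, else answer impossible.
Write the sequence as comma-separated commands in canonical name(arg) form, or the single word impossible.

key: cell and facing (now N) both changed — the 2 commands mix motion and turning
from: (6, 9) facing east
step 1 (turn(left)): (6, 9) facing north
step 2 (strafe(left, 1)): (5, 9) facing north
no rival 2-sequence matches.

turn(left), strafe(left, 1)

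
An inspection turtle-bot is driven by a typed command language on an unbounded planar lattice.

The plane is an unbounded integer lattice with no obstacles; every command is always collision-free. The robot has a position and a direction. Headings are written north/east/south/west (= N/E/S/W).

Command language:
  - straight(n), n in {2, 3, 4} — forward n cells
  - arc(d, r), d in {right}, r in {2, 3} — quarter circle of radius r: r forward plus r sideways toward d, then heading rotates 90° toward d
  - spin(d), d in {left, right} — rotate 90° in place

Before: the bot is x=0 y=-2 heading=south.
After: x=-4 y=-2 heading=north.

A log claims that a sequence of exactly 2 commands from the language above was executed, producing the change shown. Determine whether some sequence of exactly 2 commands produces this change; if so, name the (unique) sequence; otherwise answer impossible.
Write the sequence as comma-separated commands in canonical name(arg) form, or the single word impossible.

arc(right, 2), arc(right, 2)

key: cell and facing (now N) both changed — the 2 commands mix motion and turning
begin: x=0 y=-2 heading=south
1. arc(right, 2) → x=-2 y=-4 heading=west
2. arc(right, 2) → x=-4 y=-2 heading=north
no rival 2-sequence matches.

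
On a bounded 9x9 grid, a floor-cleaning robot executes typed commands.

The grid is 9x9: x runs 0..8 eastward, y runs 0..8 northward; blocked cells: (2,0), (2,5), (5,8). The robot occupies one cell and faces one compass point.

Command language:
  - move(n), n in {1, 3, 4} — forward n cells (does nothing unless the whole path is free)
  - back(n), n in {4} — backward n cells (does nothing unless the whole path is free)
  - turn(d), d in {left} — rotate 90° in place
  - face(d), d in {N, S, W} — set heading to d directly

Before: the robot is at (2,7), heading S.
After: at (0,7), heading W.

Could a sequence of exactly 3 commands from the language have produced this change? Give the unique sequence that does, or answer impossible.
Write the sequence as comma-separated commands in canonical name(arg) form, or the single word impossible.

key: cell and facing (now W) both changed — the 3 commands mix motion and turning
initial: at (2,7), heading S
1. face(W) → at (2,7), heading W
2. move(1) → at (1,7), heading W
3. move(1) → at (0,7), heading W
all 512 alternatives checked — unique.

face(W), move(1), move(1)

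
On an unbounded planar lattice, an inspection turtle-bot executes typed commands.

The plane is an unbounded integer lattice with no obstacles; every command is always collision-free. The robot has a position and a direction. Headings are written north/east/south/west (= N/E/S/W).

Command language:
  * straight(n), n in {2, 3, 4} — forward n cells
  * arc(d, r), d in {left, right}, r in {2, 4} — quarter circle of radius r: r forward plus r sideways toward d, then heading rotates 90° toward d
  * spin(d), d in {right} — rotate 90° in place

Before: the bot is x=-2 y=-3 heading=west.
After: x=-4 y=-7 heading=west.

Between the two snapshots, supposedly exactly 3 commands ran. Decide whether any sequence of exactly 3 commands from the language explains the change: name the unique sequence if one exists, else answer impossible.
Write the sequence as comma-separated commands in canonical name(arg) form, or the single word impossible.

arc(left, 2), straight(2), spin(right)

key: heading stays W — rotations cancel among the 3 commands
initial: x=-2 y=-3 heading=west
step 1 (arc(left, 2)): x=-4 y=-5 heading=south
step 2 (straight(2)): x=-4 y=-7 heading=south
step 3 (spin(right)): x=-4 y=-7 heading=west
uniquely the one of 512 3-step routes that fits.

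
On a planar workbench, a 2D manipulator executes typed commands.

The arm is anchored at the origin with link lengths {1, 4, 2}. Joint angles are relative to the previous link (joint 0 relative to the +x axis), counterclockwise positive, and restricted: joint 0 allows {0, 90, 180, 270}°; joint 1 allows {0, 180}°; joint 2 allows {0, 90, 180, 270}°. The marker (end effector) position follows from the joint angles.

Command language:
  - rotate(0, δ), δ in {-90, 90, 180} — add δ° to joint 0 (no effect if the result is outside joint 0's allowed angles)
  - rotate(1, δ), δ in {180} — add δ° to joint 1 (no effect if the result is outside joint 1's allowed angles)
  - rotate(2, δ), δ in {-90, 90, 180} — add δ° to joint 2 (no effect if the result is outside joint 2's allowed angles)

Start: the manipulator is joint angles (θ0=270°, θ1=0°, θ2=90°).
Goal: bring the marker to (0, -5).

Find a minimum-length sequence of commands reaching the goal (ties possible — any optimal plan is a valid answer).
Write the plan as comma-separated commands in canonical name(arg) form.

begin: joint angles (θ0=270°, θ1=0°, θ2=90°)
t=1 rotate(2, -90) ⇒ joint angles (θ0=270°, θ1=0°, θ2=0°)
t=2 rotate(1, 180) ⇒ joint angles (θ0=270°, θ1=180°, θ2=0°)
t=3 rotate(0, 180) ⇒ joint angles (θ0=90°, θ1=180°, θ2=0°)
nothing shorter than 3 reaches the goal.

rotate(2, -90), rotate(1, 180), rotate(0, 180)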